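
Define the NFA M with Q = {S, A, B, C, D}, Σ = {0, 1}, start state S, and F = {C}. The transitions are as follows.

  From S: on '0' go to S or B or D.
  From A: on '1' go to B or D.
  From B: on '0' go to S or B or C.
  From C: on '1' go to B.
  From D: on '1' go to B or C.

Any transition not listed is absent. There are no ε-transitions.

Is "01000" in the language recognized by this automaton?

Yes

Start in {S}.
Read '0': S→{S, B, D}; now {S, B, D}.
Read '1': S→∅, B→∅, D→{B, C}; now {B, C}.
Read '0': B→{S, B, C}, C→∅; now {S, B, C}.
Read '0': S→{S, B, D}, B→{S, B, C}, C→∅; now {S, B, C, D}.
Read '0': S→{S, B, D}, B→{S, B, C}, C→∅, D→∅; now {S, B, C, D}.
The final set {S, B, C, D} contains the accepting state C.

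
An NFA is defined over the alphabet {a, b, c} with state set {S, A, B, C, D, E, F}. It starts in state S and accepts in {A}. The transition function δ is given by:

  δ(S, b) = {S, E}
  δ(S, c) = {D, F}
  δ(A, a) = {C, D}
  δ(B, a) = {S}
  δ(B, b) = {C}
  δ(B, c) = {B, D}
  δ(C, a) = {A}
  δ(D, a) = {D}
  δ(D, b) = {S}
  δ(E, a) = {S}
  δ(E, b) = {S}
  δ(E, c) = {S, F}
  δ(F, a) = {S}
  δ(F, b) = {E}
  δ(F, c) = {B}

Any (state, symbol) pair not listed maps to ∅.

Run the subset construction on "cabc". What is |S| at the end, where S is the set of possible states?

Start in {S}.
Read 'c': S→{D, F}; now {D, F}.
Read 'a': D→{D}, F→{S}; now {S, D}.
Read 'b': S→{S, E}, D→{S}; now {S, E}.
Read 'c': S→{D, F}, E→{S, F}; now {S, D, F}.
That set has 3 states.

3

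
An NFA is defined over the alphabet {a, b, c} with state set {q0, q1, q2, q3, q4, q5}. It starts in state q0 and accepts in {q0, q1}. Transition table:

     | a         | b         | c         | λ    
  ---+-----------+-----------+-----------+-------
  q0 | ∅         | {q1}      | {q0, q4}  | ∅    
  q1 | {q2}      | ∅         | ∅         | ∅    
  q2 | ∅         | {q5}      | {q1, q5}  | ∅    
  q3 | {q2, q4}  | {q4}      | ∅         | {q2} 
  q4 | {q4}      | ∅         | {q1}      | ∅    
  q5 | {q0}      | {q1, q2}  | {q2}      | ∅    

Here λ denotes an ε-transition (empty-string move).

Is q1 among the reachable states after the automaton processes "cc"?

Start in {q0}.
Read 'c': {q0} → {q0, q4}.
Read 'c': {q0, q4} → {q0, q1, q4}.
State q1 is in {q0, q1, q4}.

Yes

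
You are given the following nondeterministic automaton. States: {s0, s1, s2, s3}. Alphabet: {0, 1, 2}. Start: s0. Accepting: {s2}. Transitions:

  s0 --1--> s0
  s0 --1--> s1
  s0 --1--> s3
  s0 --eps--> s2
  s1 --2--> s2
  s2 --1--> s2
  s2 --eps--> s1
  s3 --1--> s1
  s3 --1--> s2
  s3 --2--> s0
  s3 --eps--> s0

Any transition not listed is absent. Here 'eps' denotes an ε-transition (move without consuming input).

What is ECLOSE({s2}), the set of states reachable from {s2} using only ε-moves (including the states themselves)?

Begin with {s2}.
ε-move s2 → s1; add s1.

{s1, s2}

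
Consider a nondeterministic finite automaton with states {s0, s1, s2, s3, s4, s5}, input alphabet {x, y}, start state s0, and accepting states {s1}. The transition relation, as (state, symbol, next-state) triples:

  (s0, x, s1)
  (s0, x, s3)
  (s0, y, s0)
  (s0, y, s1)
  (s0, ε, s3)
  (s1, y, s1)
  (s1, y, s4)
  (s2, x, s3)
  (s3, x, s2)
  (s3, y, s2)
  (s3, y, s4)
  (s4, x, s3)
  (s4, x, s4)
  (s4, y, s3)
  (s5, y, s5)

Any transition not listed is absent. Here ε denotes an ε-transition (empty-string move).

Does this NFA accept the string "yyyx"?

Start: ε-closure({s0}) = {s0, s3}.
Read 'y': s0→{s0, s1}, s3→{s2, s4}; union {s0, s1, s2, s4}; ε-closure = {s0, s1, s2, s3, s4}.
Read 'y': s0→{s0, s1}, s1→{s1, s4}, s2→∅, s3→{s2, s4}, s4→{s3}; now {s0, s1, s2, s3, s4}.
Read 'y': s0→{s0, s1}, s1→{s1, s4}, s2→∅, s3→{s2, s4}, s4→{s3}; now {s0, s1, s2, s3, s4}.
Read 'x': s0→{s1, s3}, s1→∅, s2→{s3}, s3→{s2}, s4→{s3, s4}; now {s1, s2, s3, s4}.
The final set {s1, s2, s3, s4} contains the accepting state s1.

Yes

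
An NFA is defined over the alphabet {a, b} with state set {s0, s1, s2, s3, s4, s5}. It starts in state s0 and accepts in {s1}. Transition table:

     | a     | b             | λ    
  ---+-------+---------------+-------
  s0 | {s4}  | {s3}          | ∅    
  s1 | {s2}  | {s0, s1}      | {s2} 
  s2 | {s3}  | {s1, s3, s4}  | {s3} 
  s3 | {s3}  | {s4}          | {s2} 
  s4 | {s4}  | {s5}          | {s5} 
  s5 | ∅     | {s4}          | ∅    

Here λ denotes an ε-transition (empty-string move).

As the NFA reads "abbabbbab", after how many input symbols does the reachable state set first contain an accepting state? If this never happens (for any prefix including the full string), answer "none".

none

Start in {s0}.
Read 'a': s0→{s4}; union {s4}; ε-closure = {s4, s5}.
Read 'b': s4→{s5}, s5→{s4}; now {s4, s5}.
Read 'b': s4→{s5}, s5→{s4}; now {s4, s5}.
Read 'a': s4→{s4}, s5→∅; union {s4}; ε-closure = {s4, s5}.
Read 'b': s4→{s5}, s5→{s4}; now {s4, s5}.
Read 'b': s4→{s5}, s5→{s4}; now {s4, s5}.
Read 'b': s4→{s5}, s5→{s4}; now {s4, s5}.
Read 'a': s4→{s4}, s5→∅; union {s4}; ε-closure = {s4, s5}.
Read 'b': s4→{s5}, s5→{s4}; now {s4, s5}.
No reachable set along the way intersects F.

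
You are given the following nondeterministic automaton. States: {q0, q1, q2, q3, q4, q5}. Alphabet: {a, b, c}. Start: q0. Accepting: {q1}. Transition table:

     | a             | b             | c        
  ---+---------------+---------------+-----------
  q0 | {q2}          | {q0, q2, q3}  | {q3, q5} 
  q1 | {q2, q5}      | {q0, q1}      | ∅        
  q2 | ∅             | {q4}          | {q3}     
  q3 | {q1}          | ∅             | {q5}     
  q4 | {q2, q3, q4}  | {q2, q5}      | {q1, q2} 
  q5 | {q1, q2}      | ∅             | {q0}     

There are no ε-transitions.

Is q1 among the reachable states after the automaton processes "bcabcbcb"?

Yes

Start in {q0}.
Read 'b': q0→{q0, q2, q3}; now {q0, q2, q3}.
Read 'c': q0→{q3, q5}, q2→{q3}, q3→{q5}; now {q3, q5}.
Read 'a': q3→{q1}, q5→{q1, q2}; now {q1, q2}.
Read 'b': q1→{q0, q1}, q2→{q4}; now {q0, q1, q4}.
Read 'c': q0→{q3, q5}, q1→∅, q4→{q1, q2}; now {q1, q2, q3, q5}.
Read 'b': q1→{q0, q1}, q2→{q4}, q3→∅, q5→∅; now {q0, q1, q4}.
Read 'c': q0→{q3, q5}, q1→∅, q4→{q1, q2}; now {q1, q2, q3, q5}.
Read 'b': q1→{q0, q1}, q2→{q4}, q3→∅, q5→∅; now {q0, q1, q4}.
State q1 is in {q0, q1, q4}.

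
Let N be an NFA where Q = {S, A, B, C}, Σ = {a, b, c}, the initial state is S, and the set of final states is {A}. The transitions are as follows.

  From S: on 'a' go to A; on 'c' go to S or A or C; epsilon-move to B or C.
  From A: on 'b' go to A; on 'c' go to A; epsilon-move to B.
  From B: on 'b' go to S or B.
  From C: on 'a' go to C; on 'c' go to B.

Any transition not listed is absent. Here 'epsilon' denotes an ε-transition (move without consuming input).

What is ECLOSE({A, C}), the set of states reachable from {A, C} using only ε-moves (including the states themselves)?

Begin with {A, C}.
ε-move A → B; add B.

{A, B, C}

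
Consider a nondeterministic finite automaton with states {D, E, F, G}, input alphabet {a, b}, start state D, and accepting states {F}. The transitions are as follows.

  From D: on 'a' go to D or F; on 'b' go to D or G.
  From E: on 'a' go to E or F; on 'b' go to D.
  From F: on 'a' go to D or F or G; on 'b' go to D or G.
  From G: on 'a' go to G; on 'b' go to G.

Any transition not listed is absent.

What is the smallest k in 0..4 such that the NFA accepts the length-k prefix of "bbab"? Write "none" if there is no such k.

Start in {D}.
Read 'b': D→{D, G}; now {D, G}.
Read 'b': D→{D, G}, G→{G}; now {D, G}.
Read 'a': D→{D, F}, G→{G}; now {D, F, G}.
None of the earlier sets intersect F, but {D, F, G} does.

3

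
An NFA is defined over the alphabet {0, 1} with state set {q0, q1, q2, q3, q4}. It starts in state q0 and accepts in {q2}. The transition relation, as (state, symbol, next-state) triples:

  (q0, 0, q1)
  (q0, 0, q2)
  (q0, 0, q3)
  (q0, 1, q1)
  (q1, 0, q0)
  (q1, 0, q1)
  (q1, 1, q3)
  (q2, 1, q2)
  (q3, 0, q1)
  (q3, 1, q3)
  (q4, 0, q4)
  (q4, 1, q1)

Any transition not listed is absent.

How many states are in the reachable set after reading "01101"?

1

Start in {q0}.
Read '0': q0→{q1, q2, q3}; now {q1, q2, q3}.
Read '1': q1→{q3}, q2→{q2}, q3→{q3}; now {q2, q3}.
Read '1': q2→{q2}, q3→{q3}; now {q2, q3}.
Read '0': q2→∅, q3→{q1}; now {q1}.
Read '1': q1→{q3}; now {q3}.
That set has 1 state.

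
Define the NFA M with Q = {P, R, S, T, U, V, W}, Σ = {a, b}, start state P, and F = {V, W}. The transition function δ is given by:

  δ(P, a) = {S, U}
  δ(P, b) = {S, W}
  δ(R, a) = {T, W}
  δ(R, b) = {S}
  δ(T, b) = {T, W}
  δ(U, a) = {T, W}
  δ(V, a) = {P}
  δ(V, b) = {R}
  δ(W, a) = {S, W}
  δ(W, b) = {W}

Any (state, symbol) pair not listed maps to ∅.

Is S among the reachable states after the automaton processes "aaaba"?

Yes

Start in {P}.
Read 'a': {P} → {S, U}.
Read 'a': {S, U} → {T, W}.
Read 'a': {T, W} → {S, W}.
Read 'b': {S, W} → {W}.
Read 'a': {W} → {S, W}.
State S is in {S, W}.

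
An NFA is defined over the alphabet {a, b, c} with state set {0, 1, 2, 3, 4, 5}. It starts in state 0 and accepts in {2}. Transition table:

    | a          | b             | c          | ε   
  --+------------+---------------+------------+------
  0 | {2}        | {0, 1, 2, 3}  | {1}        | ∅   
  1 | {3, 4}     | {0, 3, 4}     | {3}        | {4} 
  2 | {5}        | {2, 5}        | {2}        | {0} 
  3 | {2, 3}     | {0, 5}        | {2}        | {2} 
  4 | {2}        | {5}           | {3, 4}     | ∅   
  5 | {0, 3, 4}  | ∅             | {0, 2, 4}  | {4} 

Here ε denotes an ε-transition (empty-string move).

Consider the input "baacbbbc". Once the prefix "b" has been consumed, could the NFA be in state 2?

Yes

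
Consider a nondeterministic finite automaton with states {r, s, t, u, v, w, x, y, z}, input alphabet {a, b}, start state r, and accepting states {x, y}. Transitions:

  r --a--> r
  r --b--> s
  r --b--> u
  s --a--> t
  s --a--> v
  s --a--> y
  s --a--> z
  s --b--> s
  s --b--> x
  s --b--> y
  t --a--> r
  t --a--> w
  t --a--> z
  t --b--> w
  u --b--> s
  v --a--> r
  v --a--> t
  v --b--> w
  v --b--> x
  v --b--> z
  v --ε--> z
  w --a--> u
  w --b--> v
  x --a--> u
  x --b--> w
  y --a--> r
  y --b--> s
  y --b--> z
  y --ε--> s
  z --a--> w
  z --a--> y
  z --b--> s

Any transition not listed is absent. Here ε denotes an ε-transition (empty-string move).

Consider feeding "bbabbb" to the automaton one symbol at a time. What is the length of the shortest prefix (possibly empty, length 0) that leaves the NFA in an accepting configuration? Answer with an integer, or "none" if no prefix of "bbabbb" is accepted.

2

Start in {r}.
Read 'b': r→{s, u}; now {s, u}.
Read 'b': s→{s, x, y}, u→{s}; now {s, x, y}.
None of the earlier sets intersect F, but {s, x, y} does.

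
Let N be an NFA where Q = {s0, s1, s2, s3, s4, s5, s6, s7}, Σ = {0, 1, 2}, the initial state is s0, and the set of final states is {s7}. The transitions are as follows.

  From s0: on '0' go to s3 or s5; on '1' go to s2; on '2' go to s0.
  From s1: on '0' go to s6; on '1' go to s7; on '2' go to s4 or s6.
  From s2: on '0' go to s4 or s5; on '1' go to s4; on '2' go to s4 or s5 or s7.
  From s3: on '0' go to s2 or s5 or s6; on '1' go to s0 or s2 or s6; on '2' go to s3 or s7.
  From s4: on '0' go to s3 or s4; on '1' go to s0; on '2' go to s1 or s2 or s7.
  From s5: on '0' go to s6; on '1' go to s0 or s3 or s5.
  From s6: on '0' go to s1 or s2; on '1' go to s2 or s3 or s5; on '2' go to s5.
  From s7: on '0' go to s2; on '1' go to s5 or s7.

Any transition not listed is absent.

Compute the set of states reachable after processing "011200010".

Start in {s0}.
Read '0': s0→{s3, s5}; now {s3, s5}.
Read '1': s3→{s0, s2, s6}, s5→{s0, s3, s5}; now {s0, s2, s3, s5, s6}.
Read '1': s0→{s2}, s2→{s4}, s3→{s0, s2, s6}, s5→{s0, s3, s5}, s6→{s2, s3, s5}; now {s0, s2, s3, s4, s5, s6}.
Read '2': s0→{s0}, s2→{s4, s5, s7}, s3→{s3, s7}, s4→{s1, s2, s7}, s5→∅, s6→{s5}; now {s0, s1, s2, s3, s4, s5, s7}.
Read '0': s0→{s3, s5}, s1→{s6}, s2→{s4, s5}, s3→{s2, s5, s6}, s4→{s3, s4}, s5→{s6}, s7→{s2}; now {s2, s3, s4, s5, s6}.
Read '0': s2→{s4, s5}, s3→{s2, s5, s6}, s4→{s3, s4}, s5→{s6}, s6→{s1, s2}; now {s1, s2, s3, s4, s5, s6}.
Read '0': s1→{s6}, s2→{s4, s5}, s3→{s2, s5, s6}, s4→{s3, s4}, s5→{s6}, s6→{s1, s2}; now {s1, s2, s3, s4, s5, s6}.
Read '1': s1→{s7}, s2→{s4}, s3→{s0, s2, s6}, s4→{s0}, s5→{s0, s3, s5}, s6→{s2, s3, s5}; now {s0, s2, s3, s4, s5, s6, s7}.
Read '0': s0→{s3, s5}, s2→{s4, s5}, s3→{s2, s5, s6}, s4→{s3, s4}, s5→{s6}, s6→{s1, s2}, s7→{s2}; now {s1, s2, s3, s4, s5, s6}.

{s1, s2, s3, s4, s5, s6}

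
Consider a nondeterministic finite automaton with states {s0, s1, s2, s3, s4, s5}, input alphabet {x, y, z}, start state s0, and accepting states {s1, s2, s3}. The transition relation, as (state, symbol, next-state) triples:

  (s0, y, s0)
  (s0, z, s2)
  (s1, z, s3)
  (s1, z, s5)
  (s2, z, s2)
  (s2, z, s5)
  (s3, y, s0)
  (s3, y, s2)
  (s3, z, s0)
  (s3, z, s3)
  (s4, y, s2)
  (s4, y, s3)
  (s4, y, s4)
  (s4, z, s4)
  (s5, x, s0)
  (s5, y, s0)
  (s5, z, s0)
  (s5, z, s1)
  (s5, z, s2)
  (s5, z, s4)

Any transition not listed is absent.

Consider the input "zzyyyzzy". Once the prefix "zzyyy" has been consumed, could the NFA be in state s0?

Start in {s0}.
Read 'z': s0→{s2}; now {s2}.
Read 'z': s2→{s2, s5}; now {s2, s5}.
Read 'y': s2→∅, s5→{s0}; now {s0}.
Read 'y': s0→{s0}; now {s0}.
Read 'y': s0→{s0}; now {s0}.
State s0 is in {s0}.

Yes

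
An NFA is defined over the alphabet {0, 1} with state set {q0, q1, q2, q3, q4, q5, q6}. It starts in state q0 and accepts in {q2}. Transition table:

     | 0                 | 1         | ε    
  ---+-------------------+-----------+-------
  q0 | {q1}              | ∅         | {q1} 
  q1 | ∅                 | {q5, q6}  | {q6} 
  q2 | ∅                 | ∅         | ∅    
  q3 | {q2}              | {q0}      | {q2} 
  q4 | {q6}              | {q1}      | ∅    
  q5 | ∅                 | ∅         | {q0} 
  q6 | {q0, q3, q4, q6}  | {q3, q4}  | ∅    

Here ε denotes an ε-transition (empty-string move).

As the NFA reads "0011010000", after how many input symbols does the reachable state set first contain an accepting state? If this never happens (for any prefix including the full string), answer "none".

1

Start: ε-closure({q0}) = {q0, q1, q6}.
Read '0': {q0, q1, q6} → {q0, q1, q2, q3, q4, q6}.
None of the earlier sets intersect F, but {q0, q1, q2, q3, q4, q6} does.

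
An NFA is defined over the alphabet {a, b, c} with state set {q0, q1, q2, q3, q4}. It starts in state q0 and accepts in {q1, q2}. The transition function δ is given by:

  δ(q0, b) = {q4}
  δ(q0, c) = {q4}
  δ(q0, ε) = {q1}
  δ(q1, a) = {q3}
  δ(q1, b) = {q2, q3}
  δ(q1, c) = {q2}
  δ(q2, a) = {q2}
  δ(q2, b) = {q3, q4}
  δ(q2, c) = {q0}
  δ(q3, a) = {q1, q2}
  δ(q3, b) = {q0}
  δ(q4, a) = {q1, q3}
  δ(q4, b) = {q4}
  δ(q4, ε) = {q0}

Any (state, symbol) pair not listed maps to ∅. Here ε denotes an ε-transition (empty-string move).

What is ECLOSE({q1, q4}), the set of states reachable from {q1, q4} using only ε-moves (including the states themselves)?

{q0, q1, q4}

Begin with {q1, q4}.
ε-move q4 → q0; add q0.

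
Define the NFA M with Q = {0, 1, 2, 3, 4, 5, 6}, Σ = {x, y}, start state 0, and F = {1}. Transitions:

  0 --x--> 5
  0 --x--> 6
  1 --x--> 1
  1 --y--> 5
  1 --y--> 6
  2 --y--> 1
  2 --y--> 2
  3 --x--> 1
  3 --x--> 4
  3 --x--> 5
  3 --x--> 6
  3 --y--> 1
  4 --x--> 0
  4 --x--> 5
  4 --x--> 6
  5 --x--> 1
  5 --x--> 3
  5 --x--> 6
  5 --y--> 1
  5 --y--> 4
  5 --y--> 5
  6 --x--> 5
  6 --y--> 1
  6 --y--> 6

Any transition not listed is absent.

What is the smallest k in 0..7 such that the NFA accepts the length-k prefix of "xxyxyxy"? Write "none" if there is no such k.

2

Start in {0}.
Read 'x': 0→{5, 6}; now {5, 6}.
Read 'x': 5→{1, 3, 6}, 6→{5}; now {1, 3, 5, 6}.
None of the earlier sets intersect F, but {1, 3, 5, 6} does.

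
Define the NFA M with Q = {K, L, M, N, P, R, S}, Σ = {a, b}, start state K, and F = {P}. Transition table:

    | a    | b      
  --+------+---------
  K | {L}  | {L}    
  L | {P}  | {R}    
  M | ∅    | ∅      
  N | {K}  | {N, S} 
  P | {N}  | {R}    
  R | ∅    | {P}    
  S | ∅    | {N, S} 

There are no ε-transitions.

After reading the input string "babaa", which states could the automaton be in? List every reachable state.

Start in {K}.
Read 'b': K→{L}; now {L}.
Read 'a': L→{P}; now {P}.
Read 'b': P→{R}; now {R}.
Read 'a': R→∅; now ∅.
The set is empty and remains empty for the remaining 1 symbol.

∅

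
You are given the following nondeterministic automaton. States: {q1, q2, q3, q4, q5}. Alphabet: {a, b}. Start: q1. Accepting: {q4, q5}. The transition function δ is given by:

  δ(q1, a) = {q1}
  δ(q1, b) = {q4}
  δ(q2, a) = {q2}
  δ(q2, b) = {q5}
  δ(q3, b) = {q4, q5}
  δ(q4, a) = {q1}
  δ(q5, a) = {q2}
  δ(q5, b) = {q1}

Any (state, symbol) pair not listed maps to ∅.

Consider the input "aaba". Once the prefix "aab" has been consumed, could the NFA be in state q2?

Start in {q1}.
Read 'a': q1→{q1}; now {q1}.
Read 'a': q1→{q1}; now {q1}.
Read 'b': q1→{q4}; now {q4}.
State q2 is not in {q4}.

No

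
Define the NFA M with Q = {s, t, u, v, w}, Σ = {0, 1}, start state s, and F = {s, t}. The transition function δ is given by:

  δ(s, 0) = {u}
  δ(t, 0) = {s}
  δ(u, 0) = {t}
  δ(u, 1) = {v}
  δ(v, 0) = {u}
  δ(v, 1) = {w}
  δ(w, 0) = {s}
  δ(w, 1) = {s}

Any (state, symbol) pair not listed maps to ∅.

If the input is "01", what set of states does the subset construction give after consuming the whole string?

Start in {s}.
Read '0': s→{u}; now {u}.
Read '1': u→{v}; now {v}.

{v}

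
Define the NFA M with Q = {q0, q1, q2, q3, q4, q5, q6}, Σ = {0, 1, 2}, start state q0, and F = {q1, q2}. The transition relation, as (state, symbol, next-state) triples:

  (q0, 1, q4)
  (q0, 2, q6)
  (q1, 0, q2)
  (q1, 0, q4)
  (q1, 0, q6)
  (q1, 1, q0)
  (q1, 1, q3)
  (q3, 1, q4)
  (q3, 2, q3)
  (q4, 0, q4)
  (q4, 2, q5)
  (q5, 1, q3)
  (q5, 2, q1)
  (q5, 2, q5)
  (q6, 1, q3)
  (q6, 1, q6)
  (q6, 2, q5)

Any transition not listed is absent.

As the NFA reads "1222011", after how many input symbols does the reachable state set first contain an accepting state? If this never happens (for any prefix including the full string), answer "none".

Start in {q0}.
Read '1': {q0} → {q4}.
Read '2': {q4} → {q5}.
Read '2': {q5} → {q1, q5}.
None of the earlier sets intersect F, but {q1, q5} does.

3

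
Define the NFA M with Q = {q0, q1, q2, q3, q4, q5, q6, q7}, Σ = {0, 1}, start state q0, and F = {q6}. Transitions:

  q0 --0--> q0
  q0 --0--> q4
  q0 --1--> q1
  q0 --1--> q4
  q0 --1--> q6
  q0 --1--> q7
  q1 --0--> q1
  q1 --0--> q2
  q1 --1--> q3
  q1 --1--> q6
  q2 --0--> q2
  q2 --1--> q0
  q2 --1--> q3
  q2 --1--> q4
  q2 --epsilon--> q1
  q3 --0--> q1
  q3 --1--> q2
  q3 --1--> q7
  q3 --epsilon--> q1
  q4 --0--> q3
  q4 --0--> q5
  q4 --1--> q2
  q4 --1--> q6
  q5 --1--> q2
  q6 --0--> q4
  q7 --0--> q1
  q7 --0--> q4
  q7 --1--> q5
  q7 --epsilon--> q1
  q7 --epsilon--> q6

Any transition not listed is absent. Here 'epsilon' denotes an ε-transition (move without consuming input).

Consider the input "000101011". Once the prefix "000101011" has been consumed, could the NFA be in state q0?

Yes

Start in {q0}.
Read '0': {q0} → {q0, q4}.
Read '0': {q0, q4} → {q0, q1, q3, q4, q5}.
Read '0': {q0, q1, q3, q4, q5} → {q0, q1, q2, q3, q4, q5}.
Read '1': {q0, q1, q2, q3, q4, q5} → {q0, q1, q2, q3, q4, q6, q7}.
Read '0': {q0, q1, q2, q3, q4, q6, q7} → {q0, q1, q2, q3, q4, q5}.
Read '1': {q0, q1, q2, q3, q4, q5} → {q0, q1, q2, q3, q4, q6, q7}.
Read '0': {q0, q1, q2, q3, q4, q6, q7} → {q0, q1, q2, q3, q4, q5}.
Read '1': {q0, q1, q2, q3, q4, q5} → {q0, q1, q2, q3, q4, q6, q7}.
Read '1': {q0, q1, q2, q3, q4, q6, q7} → {q0, q1, q2, q3, q4, q5, q6, q7}.
State q0 is in {q0, q1, q2, q3, q4, q5, q6, q7}.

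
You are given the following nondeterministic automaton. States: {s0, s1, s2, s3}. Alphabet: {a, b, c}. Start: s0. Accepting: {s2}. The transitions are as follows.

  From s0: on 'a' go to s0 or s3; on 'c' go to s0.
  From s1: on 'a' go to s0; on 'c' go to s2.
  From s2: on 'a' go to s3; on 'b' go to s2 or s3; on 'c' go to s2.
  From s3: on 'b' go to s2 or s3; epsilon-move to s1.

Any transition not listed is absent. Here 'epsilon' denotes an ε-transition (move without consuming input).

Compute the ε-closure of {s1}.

Begin with {s1}.
No ε-moves leave this set, so the closure equals the set itself.

{s1}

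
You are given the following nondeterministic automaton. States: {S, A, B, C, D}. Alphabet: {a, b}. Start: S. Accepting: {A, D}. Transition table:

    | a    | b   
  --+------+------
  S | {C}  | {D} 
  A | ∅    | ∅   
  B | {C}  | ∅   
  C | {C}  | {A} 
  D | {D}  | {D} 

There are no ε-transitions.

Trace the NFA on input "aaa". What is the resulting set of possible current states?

Start in {S}.
Read 'a': S→{C}; now {C}.
Read 'a': C→{C}; now {C}.
Read 'a': C→{C}; now {C}.

{C}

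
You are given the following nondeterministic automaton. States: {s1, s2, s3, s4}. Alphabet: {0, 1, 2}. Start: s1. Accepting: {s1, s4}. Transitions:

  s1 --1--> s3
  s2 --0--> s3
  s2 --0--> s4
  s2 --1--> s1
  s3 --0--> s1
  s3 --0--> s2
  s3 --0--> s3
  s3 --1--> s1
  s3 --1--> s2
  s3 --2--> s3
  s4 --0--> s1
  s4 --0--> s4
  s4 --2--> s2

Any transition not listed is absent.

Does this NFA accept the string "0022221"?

No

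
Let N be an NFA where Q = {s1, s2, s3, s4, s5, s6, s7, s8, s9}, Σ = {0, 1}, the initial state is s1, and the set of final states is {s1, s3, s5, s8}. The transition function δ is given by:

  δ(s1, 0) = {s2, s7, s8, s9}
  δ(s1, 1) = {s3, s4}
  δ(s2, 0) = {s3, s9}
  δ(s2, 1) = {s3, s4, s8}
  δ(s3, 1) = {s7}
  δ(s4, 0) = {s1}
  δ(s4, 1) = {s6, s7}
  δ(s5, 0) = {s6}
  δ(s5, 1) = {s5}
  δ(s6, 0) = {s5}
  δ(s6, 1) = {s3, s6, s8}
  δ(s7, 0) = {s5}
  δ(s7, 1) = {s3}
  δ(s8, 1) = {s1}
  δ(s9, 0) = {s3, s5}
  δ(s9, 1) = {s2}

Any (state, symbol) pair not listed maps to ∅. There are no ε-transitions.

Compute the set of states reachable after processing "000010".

{s5, s6}

Start in {s1}.
Read '0': s1→{s2, s7, s8, s9}; now {s2, s7, s8, s9}.
Read '0': s2→{s3, s9}, s7→{s5}, s8→∅, s9→{s3, s5}; now {s3, s5, s9}.
Read '0': s3→∅, s5→{s6}, s9→{s3, s5}; now {s3, s5, s6}.
Read '0': s3→∅, s5→{s6}, s6→{s5}; now {s5, s6}.
Read '1': s5→{s5}, s6→{s3, s6, s8}; now {s3, s5, s6, s8}.
Read '0': s3→∅, s5→{s6}, s6→{s5}, s8→∅; now {s5, s6}.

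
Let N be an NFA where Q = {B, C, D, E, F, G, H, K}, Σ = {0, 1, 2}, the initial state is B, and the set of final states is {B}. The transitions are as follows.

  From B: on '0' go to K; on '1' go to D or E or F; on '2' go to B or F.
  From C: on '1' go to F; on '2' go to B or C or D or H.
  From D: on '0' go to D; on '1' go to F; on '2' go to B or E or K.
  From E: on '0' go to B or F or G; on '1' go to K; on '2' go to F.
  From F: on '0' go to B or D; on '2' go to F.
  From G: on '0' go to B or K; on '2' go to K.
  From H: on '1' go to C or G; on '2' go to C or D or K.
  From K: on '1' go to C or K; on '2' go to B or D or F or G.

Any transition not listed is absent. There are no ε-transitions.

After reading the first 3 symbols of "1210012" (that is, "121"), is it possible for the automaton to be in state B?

No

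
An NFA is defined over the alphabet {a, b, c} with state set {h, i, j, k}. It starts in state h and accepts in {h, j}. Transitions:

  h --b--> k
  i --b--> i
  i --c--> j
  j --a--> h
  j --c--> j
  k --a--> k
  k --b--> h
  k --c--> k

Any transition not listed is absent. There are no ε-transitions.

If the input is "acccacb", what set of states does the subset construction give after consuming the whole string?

∅

Start in {h}.
Read 'a': h→∅; now ∅.
The set is empty and remains empty for the remaining 6 symbols.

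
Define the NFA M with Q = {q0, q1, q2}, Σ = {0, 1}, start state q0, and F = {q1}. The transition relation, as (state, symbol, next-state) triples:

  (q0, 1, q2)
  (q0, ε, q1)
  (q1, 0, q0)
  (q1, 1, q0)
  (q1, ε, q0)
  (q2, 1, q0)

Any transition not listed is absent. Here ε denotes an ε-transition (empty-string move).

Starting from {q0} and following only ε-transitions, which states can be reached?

Begin with {q0}.
ε-move q0 → q1; add q1.

{q0, q1}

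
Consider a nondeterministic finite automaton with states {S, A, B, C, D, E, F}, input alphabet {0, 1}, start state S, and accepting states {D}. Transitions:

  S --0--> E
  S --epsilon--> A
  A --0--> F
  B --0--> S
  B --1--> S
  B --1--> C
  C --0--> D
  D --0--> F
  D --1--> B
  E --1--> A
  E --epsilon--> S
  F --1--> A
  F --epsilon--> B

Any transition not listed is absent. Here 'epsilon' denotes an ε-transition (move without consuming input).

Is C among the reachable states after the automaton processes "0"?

Start: ε-closure({S}) = {S, A}.
Read '0': {S, A} → {S, A, B, E, F}.
State C is not in {S, A, B, E, F}.

No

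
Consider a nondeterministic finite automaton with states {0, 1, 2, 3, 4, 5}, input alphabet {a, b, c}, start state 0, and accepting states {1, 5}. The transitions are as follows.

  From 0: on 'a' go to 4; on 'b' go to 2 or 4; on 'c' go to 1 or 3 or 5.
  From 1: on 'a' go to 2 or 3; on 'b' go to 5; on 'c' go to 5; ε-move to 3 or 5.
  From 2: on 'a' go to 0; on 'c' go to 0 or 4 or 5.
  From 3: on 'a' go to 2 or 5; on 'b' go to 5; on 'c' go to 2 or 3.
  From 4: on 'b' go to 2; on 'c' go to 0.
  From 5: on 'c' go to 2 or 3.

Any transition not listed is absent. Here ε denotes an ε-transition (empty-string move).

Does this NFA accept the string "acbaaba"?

Start in {0}.
Read 'a': 0→{4}; now {4}.
Read 'c': 4→{0}; now {0}.
Read 'b': 0→{2, 4}; now {2, 4}.
Read 'a': 2→{0}, 4→∅; now {0}.
Read 'a': 0→{4}; now {4}.
Read 'b': 4→{2}; now {2}.
Read 'a': 2→{0}; now {0}.
The final set {0} contains no accepting state.

No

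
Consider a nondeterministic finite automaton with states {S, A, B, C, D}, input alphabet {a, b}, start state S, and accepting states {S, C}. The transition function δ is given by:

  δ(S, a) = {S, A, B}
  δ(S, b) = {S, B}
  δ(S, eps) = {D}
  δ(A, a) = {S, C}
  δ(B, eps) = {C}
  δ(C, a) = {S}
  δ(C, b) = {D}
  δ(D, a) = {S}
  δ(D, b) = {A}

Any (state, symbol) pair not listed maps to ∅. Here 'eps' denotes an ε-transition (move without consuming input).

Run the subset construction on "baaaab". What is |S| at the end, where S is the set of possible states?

5

Start: ε-closure({S}) = {S, D}.
Read 'b': S→{S, B}, D→{A}; union {S, A, B}; ε-closure = {S, A, B, C, D}.
Read 'a': S→{S, A, B}, A→{S, C}, B→∅, C→{S}, D→{S}; union {S, A, B, C}; ε-closure = {S, A, B, C, D}.
Read 'a': S→{S, A, B}, A→{S, C}, B→∅, C→{S}, D→{S}; union {S, A, B, C}; ε-closure = {S, A, B, C, D}.
Read 'a': S→{S, A, B}, A→{S, C}, B→∅, C→{S}, D→{S}; union {S, A, B, C}; ε-closure = {S, A, B, C, D}.
Read 'a': S→{S, A, B}, A→{S, C}, B→∅, C→{S}, D→{S}; union {S, A, B, C}; ε-closure = {S, A, B, C, D}.
Read 'b': S→{S, B}, A→∅, B→∅, C→{D}, D→{A}; union {S, A, B, D}; ε-closure = {S, A, B, C, D}.
That set has 5 states.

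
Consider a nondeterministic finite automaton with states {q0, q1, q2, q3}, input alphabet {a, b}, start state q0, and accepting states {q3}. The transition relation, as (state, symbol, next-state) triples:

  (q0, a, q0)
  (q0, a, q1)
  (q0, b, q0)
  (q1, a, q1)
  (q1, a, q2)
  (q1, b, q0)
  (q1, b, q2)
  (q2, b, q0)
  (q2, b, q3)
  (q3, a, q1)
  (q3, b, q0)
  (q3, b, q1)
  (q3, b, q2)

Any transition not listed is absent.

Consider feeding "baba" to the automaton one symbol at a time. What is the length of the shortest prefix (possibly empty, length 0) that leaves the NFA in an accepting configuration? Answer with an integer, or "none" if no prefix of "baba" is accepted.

Start in {q0}.
Read 'b': {q0} → {q0}.
Read 'a': {q0} → {q0, q1}.
Read 'b': {q0, q1} → {q0, q2}.
Read 'a': {q0, q2} → {q0, q1}.
No reachable set along the way intersects F.

none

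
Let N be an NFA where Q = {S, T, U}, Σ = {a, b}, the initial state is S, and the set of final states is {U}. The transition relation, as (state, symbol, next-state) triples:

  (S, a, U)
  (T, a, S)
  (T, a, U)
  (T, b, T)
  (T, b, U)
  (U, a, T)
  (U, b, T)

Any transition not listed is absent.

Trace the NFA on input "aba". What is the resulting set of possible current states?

{S, U}

Start in {S}.
Read 'a': {S} → {U}.
Read 'b': {U} → {T}.
Read 'a': {T} → {S, U}.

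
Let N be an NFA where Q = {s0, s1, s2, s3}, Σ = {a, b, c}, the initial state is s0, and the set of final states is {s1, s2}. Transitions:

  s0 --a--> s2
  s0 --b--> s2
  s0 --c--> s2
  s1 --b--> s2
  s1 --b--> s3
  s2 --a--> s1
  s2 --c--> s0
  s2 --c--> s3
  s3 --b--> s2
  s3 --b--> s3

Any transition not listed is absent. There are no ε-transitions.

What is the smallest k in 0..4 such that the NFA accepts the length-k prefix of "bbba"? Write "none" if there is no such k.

1

Start in {s0}.
Read 'b': s0→{s2}; now {s2}.
None of the earlier sets intersect F, but {s2} does.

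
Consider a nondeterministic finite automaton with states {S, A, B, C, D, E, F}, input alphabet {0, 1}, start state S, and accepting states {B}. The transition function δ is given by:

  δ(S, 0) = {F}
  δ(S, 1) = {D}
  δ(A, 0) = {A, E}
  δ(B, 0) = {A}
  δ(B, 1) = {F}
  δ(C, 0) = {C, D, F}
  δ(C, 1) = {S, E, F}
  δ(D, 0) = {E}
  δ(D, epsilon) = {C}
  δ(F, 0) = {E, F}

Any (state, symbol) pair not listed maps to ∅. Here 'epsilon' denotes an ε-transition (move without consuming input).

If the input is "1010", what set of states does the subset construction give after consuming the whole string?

Start in {S}.
Read '1': {S} → {C, D}.
Read '0': {C, D} → {C, D, E, F}.
Read '1': {C, D, E, F} → {S, E, F}.
Read '0': {S, E, F} → {E, F}.

{E, F}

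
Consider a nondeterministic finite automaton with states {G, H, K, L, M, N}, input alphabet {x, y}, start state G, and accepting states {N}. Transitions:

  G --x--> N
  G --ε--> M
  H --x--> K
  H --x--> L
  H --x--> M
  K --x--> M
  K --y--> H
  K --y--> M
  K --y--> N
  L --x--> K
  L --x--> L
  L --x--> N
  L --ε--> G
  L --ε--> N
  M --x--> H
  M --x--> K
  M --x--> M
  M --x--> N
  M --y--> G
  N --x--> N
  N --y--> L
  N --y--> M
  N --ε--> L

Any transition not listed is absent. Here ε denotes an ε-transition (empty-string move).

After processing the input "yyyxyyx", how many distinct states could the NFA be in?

6

Start: ε-closure({G}) = {G, M}.
Read 'y': G→∅, M→{G}; union {G}; ε-closure = {G, M}.
Read 'y': G→∅, M→{G}; union {G}; ε-closure = {G, M}.
Read 'y': G→∅, M→{G}; union {G}; ε-closure = {G, M}.
Read 'x': G→{N}, M→{H, K, M, N}; union {H, K, M, N}; ε-closure = {G, H, K, L, M, N}.
Read 'y': G→∅, H→∅, K→{H, M, N}, L→∅, M→{G}, N→{L, M}; now {G, H, L, M, N}.
Read 'y': G→∅, H→∅, L→∅, M→{G}, N→{L, M}; union {G, L, M}; ε-closure = {G, L, M, N}.
Read 'x': G→{N}, L→{K, L, N}, M→{H, K, M, N}, N→{N}; union {H, K, L, M, N}; ε-closure = {G, H, K, L, M, N}.
That set has 6 states.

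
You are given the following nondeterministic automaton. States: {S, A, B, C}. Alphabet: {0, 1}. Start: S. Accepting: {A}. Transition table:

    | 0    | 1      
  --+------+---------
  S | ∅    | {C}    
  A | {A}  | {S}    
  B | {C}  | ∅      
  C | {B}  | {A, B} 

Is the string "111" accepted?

Start in {S}.
Read '1': S→{C}; now {C}.
Read '1': C→{A, B}; now {A, B}.
Read '1': A→{S}, B→∅; now {S}.
The final set {S} contains no accepting state.

No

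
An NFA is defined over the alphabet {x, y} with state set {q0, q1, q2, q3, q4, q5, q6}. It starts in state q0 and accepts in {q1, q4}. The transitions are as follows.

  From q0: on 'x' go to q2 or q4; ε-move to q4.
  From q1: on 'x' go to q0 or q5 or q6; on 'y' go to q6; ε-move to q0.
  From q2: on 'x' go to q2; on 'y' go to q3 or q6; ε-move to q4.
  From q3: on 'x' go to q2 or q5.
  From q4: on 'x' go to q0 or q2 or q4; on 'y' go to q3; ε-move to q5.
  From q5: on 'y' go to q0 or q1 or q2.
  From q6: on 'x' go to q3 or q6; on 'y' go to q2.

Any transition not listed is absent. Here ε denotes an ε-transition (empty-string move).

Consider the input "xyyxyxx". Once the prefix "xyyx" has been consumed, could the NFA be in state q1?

Start: ε-closure({q0}) = {q0, q4, q5}.
Read 'x': q0→{q2, q4}, q4→{q0, q2, q4}, q5→∅; union {q0, q2, q4}; ε-closure = {q0, q2, q4, q5}.
Read 'y': q0→∅, q2→{q3, q6}, q4→{q3}, q5→{q0, q1, q2}; union {q0, q1, q2, q3, q6}; ε-closure = {q0, q1, q2, q3, q4, q5, q6}.
Read 'y': q0→∅, q1→{q6}, q2→{q3, q6}, q3→∅, q4→{q3}, q5→{q0, q1, q2}, q6→{q2}; union {q0, q1, q2, q3, q6}; ε-closure = {q0, q1, q2, q3, q4, q5, q6}.
Read 'x': q0→{q2, q4}, q1→{q0, q5, q6}, q2→{q2}, q3→{q2, q5}, q4→{q0, q2, q4}, q5→∅, q6→{q3, q6}; now {q0, q2, q3, q4, q5, q6}.
State q1 is not in {q0, q2, q3, q4, q5, q6}.

No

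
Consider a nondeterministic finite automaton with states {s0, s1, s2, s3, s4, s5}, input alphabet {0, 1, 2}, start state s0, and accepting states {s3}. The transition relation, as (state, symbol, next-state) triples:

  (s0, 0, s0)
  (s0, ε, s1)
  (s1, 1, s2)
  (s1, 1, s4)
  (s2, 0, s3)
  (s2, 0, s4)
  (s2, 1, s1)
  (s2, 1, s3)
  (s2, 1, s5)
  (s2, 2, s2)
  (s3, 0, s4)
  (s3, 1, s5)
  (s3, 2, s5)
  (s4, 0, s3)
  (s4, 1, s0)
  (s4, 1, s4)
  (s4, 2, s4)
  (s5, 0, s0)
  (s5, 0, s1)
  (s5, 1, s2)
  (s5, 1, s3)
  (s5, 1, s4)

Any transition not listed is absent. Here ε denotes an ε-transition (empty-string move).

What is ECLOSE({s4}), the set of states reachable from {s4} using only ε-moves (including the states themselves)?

{s4}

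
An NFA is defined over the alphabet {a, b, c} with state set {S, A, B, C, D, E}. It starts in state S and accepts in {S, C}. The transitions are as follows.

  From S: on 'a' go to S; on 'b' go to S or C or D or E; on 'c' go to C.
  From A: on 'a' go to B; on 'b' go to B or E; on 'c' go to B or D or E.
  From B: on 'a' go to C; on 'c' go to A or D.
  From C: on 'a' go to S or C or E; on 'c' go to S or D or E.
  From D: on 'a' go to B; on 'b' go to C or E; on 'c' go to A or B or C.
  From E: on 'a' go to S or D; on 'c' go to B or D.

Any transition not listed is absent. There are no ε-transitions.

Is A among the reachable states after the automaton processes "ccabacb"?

No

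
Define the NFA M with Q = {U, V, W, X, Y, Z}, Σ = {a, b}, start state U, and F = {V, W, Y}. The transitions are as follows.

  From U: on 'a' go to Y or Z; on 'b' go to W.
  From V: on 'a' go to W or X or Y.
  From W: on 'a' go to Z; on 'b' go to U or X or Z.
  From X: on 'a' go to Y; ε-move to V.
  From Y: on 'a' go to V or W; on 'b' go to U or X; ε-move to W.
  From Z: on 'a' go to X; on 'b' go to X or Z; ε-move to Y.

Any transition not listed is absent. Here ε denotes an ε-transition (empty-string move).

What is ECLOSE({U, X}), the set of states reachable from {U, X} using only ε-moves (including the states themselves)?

Begin with {U, X}.
ε-move X → V; add V.

{U, V, X}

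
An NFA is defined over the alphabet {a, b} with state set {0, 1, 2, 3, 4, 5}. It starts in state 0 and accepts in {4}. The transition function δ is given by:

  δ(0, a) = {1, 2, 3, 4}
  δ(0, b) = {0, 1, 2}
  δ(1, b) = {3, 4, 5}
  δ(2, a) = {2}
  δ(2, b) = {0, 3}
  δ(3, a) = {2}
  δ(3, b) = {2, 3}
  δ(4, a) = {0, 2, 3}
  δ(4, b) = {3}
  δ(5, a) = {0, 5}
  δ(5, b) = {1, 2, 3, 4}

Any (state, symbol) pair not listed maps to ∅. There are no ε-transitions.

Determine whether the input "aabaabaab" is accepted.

Start in {0}.
Read 'a': 0→{1, 2, 3, 4}; now {1, 2, 3, 4}.
Read 'a': 1→∅, 2→{2}, 3→{2}, 4→{0, 2, 3}; now {0, 2, 3}.
Read 'b': 0→{0, 1, 2}, 2→{0, 3}, 3→{2, 3}; now {0, 1, 2, 3}.
Read 'a': 0→{1, 2, 3, 4}, 1→∅, 2→{2}, 3→{2}; now {1, 2, 3, 4}.
Read 'a': 1→∅, 2→{2}, 3→{2}, 4→{0, 2, 3}; now {0, 2, 3}.
Read 'b': 0→{0, 1, 2}, 2→{0, 3}, 3→{2, 3}; now {0, 1, 2, 3}.
Read 'a': 0→{1, 2, 3, 4}, 1→∅, 2→{2}, 3→{2}; now {1, 2, 3, 4}.
Read 'a': 1→∅, 2→{2}, 3→{2}, 4→{0, 2, 3}; now {0, 2, 3}.
Read 'b': 0→{0, 1, 2}, 2→{0, 3}, 3→{2, 3}; now {0, 1, 2, 3}.
The final set {0, 1, 2, 3} contains no accepting state.

No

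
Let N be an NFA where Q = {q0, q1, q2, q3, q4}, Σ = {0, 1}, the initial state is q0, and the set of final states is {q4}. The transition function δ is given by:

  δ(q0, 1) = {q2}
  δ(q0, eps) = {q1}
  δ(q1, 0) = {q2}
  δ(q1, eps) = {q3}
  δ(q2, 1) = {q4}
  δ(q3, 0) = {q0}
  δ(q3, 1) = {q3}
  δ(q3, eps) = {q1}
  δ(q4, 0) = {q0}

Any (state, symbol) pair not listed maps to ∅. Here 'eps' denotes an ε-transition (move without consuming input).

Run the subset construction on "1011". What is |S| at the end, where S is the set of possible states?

3

Start: ε-closure({q0}) = {q0, q1, q3}.
Read '1': {q0, q1, q3} → {q1, q2, q3}.
Read '0': {q1, q2, q3} → {q0, q1, q2, q3}.
Read '1': {q0, q1, q2, q3} → {q1, q2, q3, q4}.
Read '1': {q1, q2, q3, q4} → {q1, q3, q4}.
That set has 3 states.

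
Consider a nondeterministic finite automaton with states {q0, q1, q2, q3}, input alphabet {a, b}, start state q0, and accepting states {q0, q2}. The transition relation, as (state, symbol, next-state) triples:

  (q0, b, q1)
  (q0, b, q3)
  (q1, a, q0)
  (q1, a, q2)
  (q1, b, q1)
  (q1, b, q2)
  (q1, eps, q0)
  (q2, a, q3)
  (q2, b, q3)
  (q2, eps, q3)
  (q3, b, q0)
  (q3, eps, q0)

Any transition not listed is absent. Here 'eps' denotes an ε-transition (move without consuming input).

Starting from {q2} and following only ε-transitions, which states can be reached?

{q0, q2, q3}

Begin with {q2}.
ε-move q2 → q3; add q3.
ε-move q3 → q0; add q0.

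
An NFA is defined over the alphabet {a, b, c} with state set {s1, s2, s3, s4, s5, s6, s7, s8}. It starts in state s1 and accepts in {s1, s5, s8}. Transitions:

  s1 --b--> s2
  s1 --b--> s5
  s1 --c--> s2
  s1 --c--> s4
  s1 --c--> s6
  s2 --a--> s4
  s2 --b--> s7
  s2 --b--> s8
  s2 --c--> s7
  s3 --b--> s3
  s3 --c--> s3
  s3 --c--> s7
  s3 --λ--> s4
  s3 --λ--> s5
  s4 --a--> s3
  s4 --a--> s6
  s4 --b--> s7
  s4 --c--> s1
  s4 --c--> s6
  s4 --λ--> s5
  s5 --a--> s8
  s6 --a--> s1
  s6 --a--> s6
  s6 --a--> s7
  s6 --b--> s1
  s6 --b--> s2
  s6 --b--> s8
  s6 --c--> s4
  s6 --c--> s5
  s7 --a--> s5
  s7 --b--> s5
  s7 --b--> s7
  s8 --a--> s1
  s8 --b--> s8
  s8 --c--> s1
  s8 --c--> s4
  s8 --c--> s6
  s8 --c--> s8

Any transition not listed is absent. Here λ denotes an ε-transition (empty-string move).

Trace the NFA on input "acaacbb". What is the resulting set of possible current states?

∅

Start in {s1}.
Read 'a': s1→∅; now ∅.
The set is empty and remains empty for the remaining 6 symbols.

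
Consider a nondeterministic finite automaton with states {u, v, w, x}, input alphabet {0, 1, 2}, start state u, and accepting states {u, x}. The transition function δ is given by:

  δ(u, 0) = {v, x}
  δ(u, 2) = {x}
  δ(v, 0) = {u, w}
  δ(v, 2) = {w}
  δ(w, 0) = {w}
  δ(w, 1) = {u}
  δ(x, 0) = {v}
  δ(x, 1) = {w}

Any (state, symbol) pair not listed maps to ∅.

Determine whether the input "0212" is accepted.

Start in {u}.
Read '0': {u} → {v, x}.
Read '2': {v, x} → {w}.
Read '1': {w} → {u}.
Read '2': {u} → {x}.
The final set {x} contains the accepting state x.

Yes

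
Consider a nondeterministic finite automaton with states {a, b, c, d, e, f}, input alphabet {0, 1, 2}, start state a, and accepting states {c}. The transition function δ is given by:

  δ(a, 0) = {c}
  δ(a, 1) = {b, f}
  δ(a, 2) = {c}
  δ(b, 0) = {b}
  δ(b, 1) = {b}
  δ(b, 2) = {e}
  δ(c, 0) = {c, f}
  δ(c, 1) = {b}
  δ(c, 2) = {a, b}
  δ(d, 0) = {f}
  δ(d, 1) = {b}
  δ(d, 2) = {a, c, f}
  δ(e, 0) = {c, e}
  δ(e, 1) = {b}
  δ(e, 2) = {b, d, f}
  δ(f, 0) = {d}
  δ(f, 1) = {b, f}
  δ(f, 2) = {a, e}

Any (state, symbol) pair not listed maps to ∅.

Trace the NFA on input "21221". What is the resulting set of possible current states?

{b, f}

Start in {a}.
Read '2': {a} → {c}.
Read '1': {c} → {b}.
Read '2': {b} → {e}.
Read '2': {e} → {b, d, f}.
Read '1': {b, d, f} → {b, f}.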